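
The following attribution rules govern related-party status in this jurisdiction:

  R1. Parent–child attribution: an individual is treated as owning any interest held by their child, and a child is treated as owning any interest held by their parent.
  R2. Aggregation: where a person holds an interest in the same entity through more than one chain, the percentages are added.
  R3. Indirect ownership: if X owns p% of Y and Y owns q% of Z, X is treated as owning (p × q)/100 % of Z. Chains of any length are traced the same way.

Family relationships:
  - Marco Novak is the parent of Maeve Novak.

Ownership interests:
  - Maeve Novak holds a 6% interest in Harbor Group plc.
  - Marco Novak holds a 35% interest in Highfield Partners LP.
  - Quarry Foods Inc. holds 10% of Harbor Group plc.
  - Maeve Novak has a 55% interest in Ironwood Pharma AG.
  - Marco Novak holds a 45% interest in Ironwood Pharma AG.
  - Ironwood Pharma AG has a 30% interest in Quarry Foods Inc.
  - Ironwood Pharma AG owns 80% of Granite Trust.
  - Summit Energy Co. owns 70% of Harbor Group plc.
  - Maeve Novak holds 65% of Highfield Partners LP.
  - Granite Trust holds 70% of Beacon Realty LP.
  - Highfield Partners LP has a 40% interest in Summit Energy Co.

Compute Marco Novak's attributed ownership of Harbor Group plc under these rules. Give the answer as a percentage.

37%

By parent–child attribution (R1), Marco Novak is treated as also owning Maeve Novak's interest in Ironwood Pharma AG, giving 45% + 55% = 100%.
By parent–child attribution (R1), Marco Novak is treated as also owning Maeve Novak's interest in Highfield Partners LP, giving 35% + 65% = 100%.
By parent–child attribution (R1), Marco Novak is treated as owning Maeve Novak's 6% interest in Harbor Group plc.
Chain via Ironwood Pharma AG → Quarry Foods Inc. (R3): 100% × 30% × 10% = 3% of Harbor Group plc.
Chain via Highfield Partners LP → Summit Energy Co. (R3): 100% × 40% × 70% = 28% of Harbor Group plc.
Direct interest in Harbor Group plc: 6%.
Aggregating (R2): 3% + 28% + 6% = 37%.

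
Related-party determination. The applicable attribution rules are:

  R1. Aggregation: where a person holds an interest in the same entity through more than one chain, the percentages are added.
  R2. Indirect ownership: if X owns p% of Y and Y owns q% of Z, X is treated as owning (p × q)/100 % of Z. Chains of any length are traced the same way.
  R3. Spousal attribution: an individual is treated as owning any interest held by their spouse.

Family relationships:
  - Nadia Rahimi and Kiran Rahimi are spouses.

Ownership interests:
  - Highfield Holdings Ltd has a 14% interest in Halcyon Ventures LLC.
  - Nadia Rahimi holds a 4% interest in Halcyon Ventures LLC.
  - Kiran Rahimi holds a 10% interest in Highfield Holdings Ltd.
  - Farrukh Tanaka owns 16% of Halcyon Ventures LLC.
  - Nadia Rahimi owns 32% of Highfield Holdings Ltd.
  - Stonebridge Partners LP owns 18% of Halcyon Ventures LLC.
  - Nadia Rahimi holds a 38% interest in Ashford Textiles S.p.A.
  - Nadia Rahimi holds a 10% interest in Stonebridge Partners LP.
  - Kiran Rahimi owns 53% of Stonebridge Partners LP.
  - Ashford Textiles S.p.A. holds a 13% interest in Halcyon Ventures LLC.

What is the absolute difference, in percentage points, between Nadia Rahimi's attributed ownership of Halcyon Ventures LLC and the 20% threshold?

By spousal attribution (R3), Nadia Rahimi is treated as also owning Kiran Rahimi's interest in Highfield Holdings Ltd, giving 32% + 10% = 42%.
By spousal attribution (R3), Nadia Rahimi is treated as also owning Kiran Rahimi's interest in Stonebridge Partners LP, giving 10% + 53% = 63%.
Chain via Ashford Textiles S.p.A. (R2): 38% × 13% = 4.94% of Halcyon Ventures LLC.
Chain via Highfield Holdings Ltd (R2): 42% × 14% = 5.88% of Halcyon Ventures LLC.
Chain via Stonebridge Partners LP (R2): 63% × 18% = 11.34% of Halcyon Ventures LLC.
Direct interest in Halcyon Ventures LLC: 4%.
Aggregating (R1): 4.94% + 5.88% + 11.34% + 4% = 26.16%.
26.16% exceeds the 20% threshold by 6.16 percentage points.

6.16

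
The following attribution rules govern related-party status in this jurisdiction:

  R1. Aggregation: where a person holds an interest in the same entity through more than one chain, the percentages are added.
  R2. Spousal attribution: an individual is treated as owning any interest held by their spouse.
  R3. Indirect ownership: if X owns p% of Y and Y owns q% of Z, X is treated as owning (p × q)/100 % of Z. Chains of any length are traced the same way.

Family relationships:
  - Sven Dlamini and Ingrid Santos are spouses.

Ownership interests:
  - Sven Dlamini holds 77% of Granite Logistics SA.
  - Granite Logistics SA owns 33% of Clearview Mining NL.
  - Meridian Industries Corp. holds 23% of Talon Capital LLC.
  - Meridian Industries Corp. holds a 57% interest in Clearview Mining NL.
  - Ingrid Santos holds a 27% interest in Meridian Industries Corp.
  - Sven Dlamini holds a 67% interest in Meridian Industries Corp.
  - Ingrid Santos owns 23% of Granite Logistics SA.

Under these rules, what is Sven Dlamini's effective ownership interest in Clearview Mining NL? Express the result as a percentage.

86.58%

By spousal attribution (R2), Sven Dlamini is treated as also owning Ingrid Santos's interest in Granite Logistics SA, giving 77% + 23% = 100%.
By spousal attribution (R2), Sven Dlamini is treated as also owning Ingrid Santos's interest in Meridian Industries Corp, giving 67% + 27% = 94%.
Chain via Granite Logistics SA (R3): 100% × 33% = 33% of Clearview Mining NL.
Chain via Meridian Industries Corp. (R3): 94% × 57% = 53.58% of Clearview Mining NL.
Aggregating (R1): 33% + 53.58% = 86.58%.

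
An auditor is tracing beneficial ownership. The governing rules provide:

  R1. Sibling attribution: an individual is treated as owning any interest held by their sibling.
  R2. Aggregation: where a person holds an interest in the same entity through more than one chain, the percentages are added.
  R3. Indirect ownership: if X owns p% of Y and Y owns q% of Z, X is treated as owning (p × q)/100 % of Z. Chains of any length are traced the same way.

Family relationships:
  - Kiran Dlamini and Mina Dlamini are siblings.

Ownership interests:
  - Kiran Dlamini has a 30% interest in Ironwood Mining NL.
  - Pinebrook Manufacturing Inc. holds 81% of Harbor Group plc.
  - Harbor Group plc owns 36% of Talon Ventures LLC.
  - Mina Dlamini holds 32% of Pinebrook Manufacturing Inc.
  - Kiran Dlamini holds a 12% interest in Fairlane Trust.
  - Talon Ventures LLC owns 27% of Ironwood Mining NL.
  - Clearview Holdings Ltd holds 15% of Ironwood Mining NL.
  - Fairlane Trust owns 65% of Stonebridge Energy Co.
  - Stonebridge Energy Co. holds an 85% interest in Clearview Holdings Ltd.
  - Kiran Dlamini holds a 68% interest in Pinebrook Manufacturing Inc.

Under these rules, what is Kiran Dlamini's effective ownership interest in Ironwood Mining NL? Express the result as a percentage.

38.8677%

By sibling attribution (R1), Kiran Dlamini is treated as also owning Mina Dlamini's interest in Pinebrook Manufacturing Inc, giving 68% + 32% = 100%.
Chain via Pinebrook Manufacturing Inc. → Harbor Group plc → Talon Ventures LLC (R3): 100% × 81% × 36% × 27% = 7.8732% of Ironwood Mining NL.
Chain via Fairlane Trust → Stonebridge Energy Co. → Clearview Holdings Ltd (R3): 12% × 65% × 85% × 15% = 0.9945% of Ironwood Mining NL.
Direct interest in Ironwood Mining NL: 30%.
Aggregating (R2): 7.8732% + 0.9945% + 30% = 38.8677%.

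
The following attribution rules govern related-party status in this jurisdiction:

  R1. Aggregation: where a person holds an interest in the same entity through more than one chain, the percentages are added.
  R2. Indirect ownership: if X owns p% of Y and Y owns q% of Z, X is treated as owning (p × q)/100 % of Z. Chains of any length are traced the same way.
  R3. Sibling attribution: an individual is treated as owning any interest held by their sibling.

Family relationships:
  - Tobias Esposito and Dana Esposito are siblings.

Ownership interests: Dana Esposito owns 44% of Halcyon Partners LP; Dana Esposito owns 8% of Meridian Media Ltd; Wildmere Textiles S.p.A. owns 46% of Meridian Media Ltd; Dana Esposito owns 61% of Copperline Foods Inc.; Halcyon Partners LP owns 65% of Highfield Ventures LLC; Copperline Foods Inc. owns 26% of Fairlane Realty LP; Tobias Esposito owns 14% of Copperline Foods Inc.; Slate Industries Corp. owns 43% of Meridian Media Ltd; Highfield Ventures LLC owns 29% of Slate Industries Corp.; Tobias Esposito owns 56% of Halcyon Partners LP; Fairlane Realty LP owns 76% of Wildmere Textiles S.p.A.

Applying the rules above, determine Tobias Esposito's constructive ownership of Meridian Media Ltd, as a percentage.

By sibling attribution (R3), Tobias Esposito is treated as also owning Dana Esposito's interest in Halcyon Partners LP, giving 56% + 44% = 100%.
By sibling attribution (R3), Tobias Esposito is treated as also owning Dana Esposito's interest in Copperline Foods Inc, giving 14% + 61% = 75%.
By sibling attribution (R3), Tobias Esposito is treated as owning Dana Esposito's 8% interest in Meridian Media Ltd.
Chain via Halcyon Partners LP → Highfield Ventures LLC → Slate Industries Corp. (R2): 100% × 65% × 29% × 43% = 8.1055% of Meridian Media Ltd.
Chain via Copperline Foods Inc. → Fairlane Realty LP → Wildmere Textiles S.p.A. (R2): 75% × 26% × 76% × 46% = 6.8172% of Meridian Media Ltd.
Direct interest in Meridian Media Ltd: 8%.
Aggregating (R1): 8.1055% + 6.8172% + 8% = 22.9227%.

22.9227%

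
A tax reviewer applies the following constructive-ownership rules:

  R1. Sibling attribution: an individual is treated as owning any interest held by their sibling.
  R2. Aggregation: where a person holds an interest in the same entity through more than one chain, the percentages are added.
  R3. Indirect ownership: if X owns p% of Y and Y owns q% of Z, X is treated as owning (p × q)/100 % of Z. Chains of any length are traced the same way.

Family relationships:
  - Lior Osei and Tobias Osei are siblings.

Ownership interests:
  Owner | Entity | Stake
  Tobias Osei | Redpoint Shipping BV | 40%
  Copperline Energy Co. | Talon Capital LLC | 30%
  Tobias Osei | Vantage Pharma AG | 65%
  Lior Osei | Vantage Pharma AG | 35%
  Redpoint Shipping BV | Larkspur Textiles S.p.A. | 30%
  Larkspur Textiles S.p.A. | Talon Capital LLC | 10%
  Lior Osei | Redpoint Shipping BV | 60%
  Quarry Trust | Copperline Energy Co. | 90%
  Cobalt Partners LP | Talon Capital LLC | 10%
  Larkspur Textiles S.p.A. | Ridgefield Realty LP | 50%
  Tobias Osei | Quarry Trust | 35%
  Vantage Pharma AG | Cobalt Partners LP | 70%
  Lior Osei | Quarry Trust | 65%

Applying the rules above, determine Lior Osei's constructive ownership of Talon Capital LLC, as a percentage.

By sibling attribution (R1), Lior Osei is treated as also owning Tobias Osei's interest in Redpoint Shipping BV, giving 60% + 40% = 100%.
By sibling attribution (R1), Lior Osei is treated as also owning Tobias Osei's interest in Vantage Pharma AG, giving 35% + 65% = 100%.
By sibling attribution (R1), Lior Osei is treated as also owning Tobias Osei's interest in Quarry Trust, giving 65% + 35% = 100%.
Chain via Redpoint Shipping BV → Larkspur Textiles S.p.A. (R3): 100% × 30% × 10% = 3% of Talon Capital LLC.
Chain via Vantage Pharma AG → Cobalt Partners LP (R3): 100% × 70% × 10% = 7% of Talon Capital LLC.
Chain via Quarry Trust → Copperline Energy Co. (R3): 100% × 90% × 30% = 27% of Talon Capital LLC.
Aggregating (R2): 3% + 7% + 27% = 37%.

37%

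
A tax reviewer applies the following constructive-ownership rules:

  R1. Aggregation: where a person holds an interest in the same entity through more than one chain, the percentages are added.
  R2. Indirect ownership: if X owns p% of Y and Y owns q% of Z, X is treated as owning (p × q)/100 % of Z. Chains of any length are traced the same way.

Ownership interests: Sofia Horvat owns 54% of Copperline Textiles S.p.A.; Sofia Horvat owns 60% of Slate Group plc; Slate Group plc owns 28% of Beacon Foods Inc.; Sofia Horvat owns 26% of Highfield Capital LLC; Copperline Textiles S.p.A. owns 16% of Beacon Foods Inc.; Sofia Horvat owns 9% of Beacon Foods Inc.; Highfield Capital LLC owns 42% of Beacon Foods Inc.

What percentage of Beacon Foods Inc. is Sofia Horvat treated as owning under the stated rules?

45.36%

Chain via Copperline Textiles S.p.A. (R2): 54% × 16% = 8.64% of Beacon Foods Inc.
Chain via Slate Group plc (R2): 60% × 28% = 16.8% of Beacon Foods Inc.
Chain via Highfield Capital LLC (R2): 26% × 42% = 10.92% of Beacon Foods Inc.
Direct interest in Beacon Foods Inc: 9%.
Aggregating (R1): 8.64% + 16.8% + 10.92% + 9% = 45.36%.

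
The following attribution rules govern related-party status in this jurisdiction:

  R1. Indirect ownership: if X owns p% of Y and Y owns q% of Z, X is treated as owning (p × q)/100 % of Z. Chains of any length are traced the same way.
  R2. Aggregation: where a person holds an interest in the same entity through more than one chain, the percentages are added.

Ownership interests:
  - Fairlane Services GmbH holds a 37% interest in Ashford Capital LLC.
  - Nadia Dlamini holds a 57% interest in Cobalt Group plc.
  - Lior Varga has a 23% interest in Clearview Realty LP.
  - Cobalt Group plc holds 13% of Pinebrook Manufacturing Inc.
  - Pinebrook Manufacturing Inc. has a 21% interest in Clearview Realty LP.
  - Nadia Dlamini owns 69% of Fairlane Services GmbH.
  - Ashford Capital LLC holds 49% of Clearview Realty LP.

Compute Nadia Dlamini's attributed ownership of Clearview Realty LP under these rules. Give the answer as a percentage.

14.0658%

Chain via Cobalt Group plc → Pinebrook Manufacturing Inc. (R1): 57% × 13% × 21% = 1.5561% of Clearview Realty LP.
Chain via Fairlane Services GmbH → Ashford Capital LLC (R1): 69% × 37% × 49% = 12.5097% of Clearview Realty LP.
Aggregating (R2): 1.5561% + 12.5097% = 14.0658%.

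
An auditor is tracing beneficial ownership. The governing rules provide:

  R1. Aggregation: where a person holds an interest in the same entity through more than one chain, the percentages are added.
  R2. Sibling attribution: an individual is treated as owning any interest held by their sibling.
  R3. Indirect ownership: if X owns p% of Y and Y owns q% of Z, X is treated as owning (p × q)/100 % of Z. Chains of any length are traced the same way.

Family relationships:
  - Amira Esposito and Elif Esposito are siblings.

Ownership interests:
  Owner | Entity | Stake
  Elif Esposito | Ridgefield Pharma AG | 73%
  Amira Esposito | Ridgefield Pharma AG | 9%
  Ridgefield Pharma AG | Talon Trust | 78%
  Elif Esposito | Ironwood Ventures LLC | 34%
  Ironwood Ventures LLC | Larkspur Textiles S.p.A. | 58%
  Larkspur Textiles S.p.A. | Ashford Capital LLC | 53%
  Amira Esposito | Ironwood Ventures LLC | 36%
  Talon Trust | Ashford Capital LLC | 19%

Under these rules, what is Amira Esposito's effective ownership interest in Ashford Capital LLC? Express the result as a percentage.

By sibling attribution (R2), Amira Esposito is treated as also owning Elif Esposito's interest in Ironwood Ventures LLC, giving 36% + 34% = 70%.
By sibling attribution (R2), Amira Esposito is treated as also owning Elif Esposito's interest in Ridgefield Pharma AG, giving 9% + 73% = 82%.
Chain via Ironwood Ventures LLC → Larkspur Textiles S.p.A. (R3): 70% × 58% × 53% = 21.518% of Ashford Capital LLC.
Chain via Ridgefield Pharma AG → Talon Trust (R3): 82% × 78% × 19% = 12.1524% of Ashford Capital LLC.
Aggregating (R1): 21.518% + 12.1524% = 33.6704%.

33.6704%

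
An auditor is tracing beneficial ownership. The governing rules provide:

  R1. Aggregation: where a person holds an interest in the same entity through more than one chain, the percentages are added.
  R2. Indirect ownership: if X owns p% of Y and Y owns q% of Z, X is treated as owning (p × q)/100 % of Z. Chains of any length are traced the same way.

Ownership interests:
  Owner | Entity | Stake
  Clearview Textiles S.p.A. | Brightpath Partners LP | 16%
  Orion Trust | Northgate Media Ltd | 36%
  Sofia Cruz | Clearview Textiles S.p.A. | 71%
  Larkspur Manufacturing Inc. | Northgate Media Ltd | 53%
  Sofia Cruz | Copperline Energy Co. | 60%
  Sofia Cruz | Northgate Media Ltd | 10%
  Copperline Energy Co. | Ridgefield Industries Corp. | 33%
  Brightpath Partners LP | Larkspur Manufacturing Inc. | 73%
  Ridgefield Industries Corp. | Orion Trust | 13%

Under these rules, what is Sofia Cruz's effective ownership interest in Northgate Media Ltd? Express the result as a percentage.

Chain via Copperline Energy Co. → Ridgefield Industries Corp. → Orion Trust (R2): 60% × 33% × 13% × 36% = 0.92664% of Northgate Media Ltd.
Chain via Clearview Textiles S.p.A. → Brightpath Partners LP → Larkspur Manufacturing Inc. (R2): 71% × 16% × 73% × 53% = 4.395184% of Northgate Media Ltd.
Direct interest in Northgate Media Ltd: 10%.
Aggregating (R1): 0.92664% + 4.395184% + 10% = 15.321824%.

15.321824%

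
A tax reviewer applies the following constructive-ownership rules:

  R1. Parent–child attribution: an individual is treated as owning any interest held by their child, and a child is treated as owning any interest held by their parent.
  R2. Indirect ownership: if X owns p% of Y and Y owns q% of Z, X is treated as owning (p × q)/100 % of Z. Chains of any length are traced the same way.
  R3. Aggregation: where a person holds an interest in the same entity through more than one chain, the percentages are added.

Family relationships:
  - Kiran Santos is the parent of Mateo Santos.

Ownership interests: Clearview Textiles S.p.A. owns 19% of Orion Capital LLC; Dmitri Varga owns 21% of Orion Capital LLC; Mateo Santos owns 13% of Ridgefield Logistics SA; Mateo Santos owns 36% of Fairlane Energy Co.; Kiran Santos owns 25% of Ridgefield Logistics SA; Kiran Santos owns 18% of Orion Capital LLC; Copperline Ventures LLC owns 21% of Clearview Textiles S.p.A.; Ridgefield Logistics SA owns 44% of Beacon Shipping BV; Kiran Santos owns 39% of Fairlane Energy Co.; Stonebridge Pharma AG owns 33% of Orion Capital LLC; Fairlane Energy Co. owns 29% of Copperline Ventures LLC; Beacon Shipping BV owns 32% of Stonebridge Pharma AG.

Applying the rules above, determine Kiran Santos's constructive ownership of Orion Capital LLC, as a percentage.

By parent–child attribution (R1), Kiran Santos is treated as also owning Mateo Santos's interest in Fairlane Energy Co, giving 39% + 36% = 75%.
By parent–child attribution (R1), Kiran Santos is treated as also owning Mateo Santos's interest in Ridgefield Logistics SA, giving 25% + 13% = 38%.
Chain via Fairlane Energy Co. → Copperline Ventures LLC → Clearview Textiles S.p.A. (R2): 75% × 29% × 21% × 19% = 0.867825% of Orion Capital LLC.
Chain via Ridgefield Logistics SA → Beacon Shipping BV → Stonebridge Pharma AG (R2): 38% × 44% × 32% × 33% = 1.765632% of Orion Capital LLC.
Direct interest in Orion Capital LLC: 18%.
Aggregating (R3): 0.867825% + 1.765632% + 18% = 20.633457%.

20.633457%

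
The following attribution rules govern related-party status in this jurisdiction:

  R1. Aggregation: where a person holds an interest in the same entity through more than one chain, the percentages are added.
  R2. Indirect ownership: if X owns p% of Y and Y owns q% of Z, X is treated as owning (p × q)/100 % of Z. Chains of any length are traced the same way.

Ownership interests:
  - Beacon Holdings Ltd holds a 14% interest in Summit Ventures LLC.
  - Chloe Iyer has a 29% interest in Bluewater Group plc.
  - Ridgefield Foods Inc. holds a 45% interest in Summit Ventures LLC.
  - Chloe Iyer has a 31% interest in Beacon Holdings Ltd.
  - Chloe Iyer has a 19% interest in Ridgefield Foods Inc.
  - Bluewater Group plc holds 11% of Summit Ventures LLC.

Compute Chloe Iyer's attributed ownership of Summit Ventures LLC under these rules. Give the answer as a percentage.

Chain via Beacon Holdings Ltd (R2): 31% × 14% = 4.34% of Summit Ventures LLC.
Chain via Ridgefield Foods Inc. (R2): 19% × 45% = 8.55% of Summit Ventures LLC.
Chain via Bluewater Group plc (R2): 29% × 11% = 3.19% of Summit Ventures LLC.
Aggregating (R1): 4.34% + 8.55% + 3.19% = 16.08%.

16.08%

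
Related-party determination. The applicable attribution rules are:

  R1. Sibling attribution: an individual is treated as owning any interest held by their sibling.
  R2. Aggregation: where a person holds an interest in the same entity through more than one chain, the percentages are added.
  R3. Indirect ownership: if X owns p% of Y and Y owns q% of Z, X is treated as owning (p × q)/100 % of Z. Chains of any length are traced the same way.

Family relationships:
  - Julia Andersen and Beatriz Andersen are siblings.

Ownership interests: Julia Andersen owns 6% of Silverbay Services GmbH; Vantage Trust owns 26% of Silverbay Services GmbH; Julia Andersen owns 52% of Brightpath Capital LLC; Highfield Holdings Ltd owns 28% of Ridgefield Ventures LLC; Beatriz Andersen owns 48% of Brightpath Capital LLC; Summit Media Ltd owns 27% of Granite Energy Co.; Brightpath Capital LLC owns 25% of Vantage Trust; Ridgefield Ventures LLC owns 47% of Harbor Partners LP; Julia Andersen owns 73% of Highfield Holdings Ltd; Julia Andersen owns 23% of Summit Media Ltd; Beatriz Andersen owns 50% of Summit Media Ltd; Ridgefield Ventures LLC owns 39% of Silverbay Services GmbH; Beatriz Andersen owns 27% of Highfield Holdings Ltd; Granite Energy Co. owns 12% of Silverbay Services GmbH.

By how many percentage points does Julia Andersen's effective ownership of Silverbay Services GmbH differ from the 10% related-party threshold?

By sibling attribution (R1), Julia Andersen is treated as also owning Beatriz Andersen's interest in Summit Media Ltd, giving 23% + 50% = 73%.
By sibling attribution (R1), Julia Andersen is treated as also owning Beatriz Andersen's interest in Brightpath Capital LLC, giving 52% + 48% = 100%.
By sibling attribution (R1), Julia Andersen is treated as also owning Beatriz Andersen's interest in Highfield Holdings Ltd, giving 73% + 27% = 100%.
Chain via Summit Media Ltd → Granite Energy Co. (R3): 73% × 27% × 12% = 2.3652% of Silverbay Services GmbH.
Chain via Brightpath Capital LLC → Vantage Trust (R3): 100% × 25% × 26% = 6.5% of Silverbay Services GmbH.
Chain via Highfield Holdings Ltd → Ridgefield Ventures LLC (R3): 100% × 28% × 39% = 10.92% of Silverbay Services GmbH.
Direct interest in Silverbay Services GmbH: 6%.
Aggregating (R2): 2.3652% + 6.5% + 10.92% + 6% = 25.7852%.
25.7852% exceeds the 10% threshold by 15.7852 percentage points.

15.7852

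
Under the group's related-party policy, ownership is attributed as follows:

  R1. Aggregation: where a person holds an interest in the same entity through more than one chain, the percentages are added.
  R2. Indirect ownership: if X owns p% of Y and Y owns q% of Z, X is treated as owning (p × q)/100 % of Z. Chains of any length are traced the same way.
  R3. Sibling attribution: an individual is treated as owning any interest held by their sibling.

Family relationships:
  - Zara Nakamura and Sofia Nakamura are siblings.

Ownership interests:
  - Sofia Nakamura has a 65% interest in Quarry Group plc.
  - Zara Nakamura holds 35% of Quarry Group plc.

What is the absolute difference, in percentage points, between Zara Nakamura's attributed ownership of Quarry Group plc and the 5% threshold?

By sibling attribution (R3), Zara Nakamura is treated as also owning Sofia Nakamura's interest in Quarry Group plc, giving 35% + 65% = 100%.
Direct interest in Quarry Group plc: 100%.
100% exceeds the 5% threshold by 95 percentage points.

95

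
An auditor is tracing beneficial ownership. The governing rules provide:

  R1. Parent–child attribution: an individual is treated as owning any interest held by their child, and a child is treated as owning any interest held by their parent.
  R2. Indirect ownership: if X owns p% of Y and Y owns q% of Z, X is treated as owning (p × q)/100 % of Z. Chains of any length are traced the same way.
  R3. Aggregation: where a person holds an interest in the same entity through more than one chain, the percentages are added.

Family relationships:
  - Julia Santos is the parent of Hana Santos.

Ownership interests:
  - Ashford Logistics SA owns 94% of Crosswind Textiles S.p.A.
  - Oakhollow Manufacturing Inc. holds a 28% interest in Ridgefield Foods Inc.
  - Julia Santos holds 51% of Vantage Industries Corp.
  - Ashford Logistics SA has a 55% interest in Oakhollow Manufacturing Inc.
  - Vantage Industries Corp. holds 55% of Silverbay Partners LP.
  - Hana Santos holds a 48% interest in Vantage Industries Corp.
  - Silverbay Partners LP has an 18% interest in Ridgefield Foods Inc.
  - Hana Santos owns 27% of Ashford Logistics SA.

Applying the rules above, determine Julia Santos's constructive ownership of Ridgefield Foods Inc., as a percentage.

By parent–child attribution (R1), Julia Santos is treated as also owning Hana Santos's interest in Vantage Industries Corp, giving 51% + 48% = 99%.
By parent–child attribution (R1), Julia Santos is treated as owning Hana Santos's 27% interest in Ashford Logistics SA.
Chain via Vantage Industries Corp. → Silverbay Partners LP (R2): 99% × 55% × 18% = 9.801% of Ridgefield Foods Inc.
Chain via Ashford Logistics SA → Oakhollow Manufacturing Inc. (R2): 27% × 55% × 28% = 4.158% of Ridgefield Foods Inc.
Aggregating (R3): 9.801% + 4.158% = 13.959%.

13.959%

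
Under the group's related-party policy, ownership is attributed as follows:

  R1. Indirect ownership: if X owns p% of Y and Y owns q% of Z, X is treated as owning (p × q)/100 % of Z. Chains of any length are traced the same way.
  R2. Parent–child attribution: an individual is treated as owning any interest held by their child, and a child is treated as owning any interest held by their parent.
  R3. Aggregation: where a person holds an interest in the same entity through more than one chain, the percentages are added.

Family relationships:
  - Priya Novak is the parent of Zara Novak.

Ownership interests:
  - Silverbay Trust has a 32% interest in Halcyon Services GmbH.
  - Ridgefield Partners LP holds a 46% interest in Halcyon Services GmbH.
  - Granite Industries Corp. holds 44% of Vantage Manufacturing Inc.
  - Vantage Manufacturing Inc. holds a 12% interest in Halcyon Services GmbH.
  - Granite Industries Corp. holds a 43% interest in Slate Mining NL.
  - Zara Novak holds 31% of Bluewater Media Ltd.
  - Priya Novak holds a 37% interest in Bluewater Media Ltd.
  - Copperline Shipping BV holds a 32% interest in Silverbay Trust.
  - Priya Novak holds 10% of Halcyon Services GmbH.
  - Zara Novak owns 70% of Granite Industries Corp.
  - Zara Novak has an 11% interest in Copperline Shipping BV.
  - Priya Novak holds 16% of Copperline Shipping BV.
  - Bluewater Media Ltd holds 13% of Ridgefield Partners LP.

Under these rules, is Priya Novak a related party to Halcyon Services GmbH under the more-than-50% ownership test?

No

By parent–child attribution (R2), Priya Novak is treated as also owning Zara Novak's interest in Bluewater Media Ltd, giving 37% + 31% = 68%.
By parent–child attribution (R2), Priya Novak is treated as also owning Zara Novak's interest in Copperline Shipping BV, giving 16% + 11% = 27%.
By parent–child attribution (R2), Priya Novak is treated as owning Zara Novak's 70% interest in Granite Industries Corp.
Chain via Bluewater Media Ltd → Ridgefield Partners LP (R1): 68% × 13% × 46% = 4.0664% of Halcyon Services GmbH.
Chain via Copperline Shipping BV → Silverbay Trust (R1): 27% × 32% × 32% = 2.7648% of Halcyon Services GmbH.
Direct interest in Halcyon Services GmbH: 10%.
Chain via Granite Industries Corp. → Vantage Manufacturing Inc. (R1): 70% × 44% × 12% = 3.696% of Halcyon Services GmbH.
Aggregating (R3): 4.0664% + 2.7648% + 10% + 3.696% = 20.5272%.
20.5272% does not exceed the 50% threshold, so Priya is not a related party to Halcyon Services GmbH.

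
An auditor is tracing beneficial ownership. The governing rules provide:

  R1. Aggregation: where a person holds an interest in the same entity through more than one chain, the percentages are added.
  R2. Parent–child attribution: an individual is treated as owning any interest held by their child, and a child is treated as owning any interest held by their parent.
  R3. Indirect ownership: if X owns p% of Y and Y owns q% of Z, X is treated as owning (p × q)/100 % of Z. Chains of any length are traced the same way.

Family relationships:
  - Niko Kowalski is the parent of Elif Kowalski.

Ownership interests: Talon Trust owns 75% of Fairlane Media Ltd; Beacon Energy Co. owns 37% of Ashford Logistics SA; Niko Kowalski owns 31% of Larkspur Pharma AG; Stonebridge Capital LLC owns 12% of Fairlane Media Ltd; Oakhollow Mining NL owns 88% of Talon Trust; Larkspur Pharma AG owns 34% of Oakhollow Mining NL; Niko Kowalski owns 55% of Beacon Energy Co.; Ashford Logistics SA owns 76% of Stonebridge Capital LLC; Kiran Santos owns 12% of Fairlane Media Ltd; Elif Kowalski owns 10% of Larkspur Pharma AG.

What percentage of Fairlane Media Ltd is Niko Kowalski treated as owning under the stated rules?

By parent–child attribution (R2), Niko Kowalski is treated as also owning Elif Kowalski's interest in Larkspur Pharma AG, giving 31% + 10% = 41%.
Chain via Beacon Energy Co. → Ashford Logistics SA → Stonebridge Capital LLC (R3): 55% × 37% × 76% × 12% = 1.85592% of Fairlane Media Ltd.
Chain via Larkspur Pharma AG → Oakhollow Mining NL → Talon Trust (R3): 41% × 34% × 88% × 75% = 9.2004% of Fairlane Media Ltd.
Aggregating (R1): 1.85592% + 9.2004% = 11.05632%.

11.05632%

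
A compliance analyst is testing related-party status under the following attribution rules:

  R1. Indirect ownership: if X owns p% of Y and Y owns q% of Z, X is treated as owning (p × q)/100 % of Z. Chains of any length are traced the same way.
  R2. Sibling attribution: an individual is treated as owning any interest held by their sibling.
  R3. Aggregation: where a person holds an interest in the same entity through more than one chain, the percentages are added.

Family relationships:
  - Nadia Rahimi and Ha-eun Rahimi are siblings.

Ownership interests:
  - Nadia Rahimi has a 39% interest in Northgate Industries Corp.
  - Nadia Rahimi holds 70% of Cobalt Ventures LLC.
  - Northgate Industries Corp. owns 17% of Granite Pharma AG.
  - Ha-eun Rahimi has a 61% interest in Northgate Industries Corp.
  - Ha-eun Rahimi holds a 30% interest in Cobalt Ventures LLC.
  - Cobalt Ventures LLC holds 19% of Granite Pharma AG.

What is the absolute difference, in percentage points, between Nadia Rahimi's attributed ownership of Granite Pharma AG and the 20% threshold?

By sibling attribution (R2), Nadia Rahimi is treated as also owning Ha-eun Rahimi's interest in Northgate Industries Corp, giving 39% + 61% = 100%.
By sibling attribution (R2), Nadia Rahimi is treated as also owning Ha-eun Rahimi's interest in Cobalt Ventures LLC, giving 70% + 30% = 100%.
Chain via Northgate Industries Corp. (R1): 100% × 17% = 17% of Granite Pharma AG.
Chain via Cobalt Ventures LLC (R1): 100% × 19% = 19% of Granite Pharma AG.
Aggregating (R3): 17% + 19% = 36%.
36% exceeds the 20% threshold by 16 percentage points.

16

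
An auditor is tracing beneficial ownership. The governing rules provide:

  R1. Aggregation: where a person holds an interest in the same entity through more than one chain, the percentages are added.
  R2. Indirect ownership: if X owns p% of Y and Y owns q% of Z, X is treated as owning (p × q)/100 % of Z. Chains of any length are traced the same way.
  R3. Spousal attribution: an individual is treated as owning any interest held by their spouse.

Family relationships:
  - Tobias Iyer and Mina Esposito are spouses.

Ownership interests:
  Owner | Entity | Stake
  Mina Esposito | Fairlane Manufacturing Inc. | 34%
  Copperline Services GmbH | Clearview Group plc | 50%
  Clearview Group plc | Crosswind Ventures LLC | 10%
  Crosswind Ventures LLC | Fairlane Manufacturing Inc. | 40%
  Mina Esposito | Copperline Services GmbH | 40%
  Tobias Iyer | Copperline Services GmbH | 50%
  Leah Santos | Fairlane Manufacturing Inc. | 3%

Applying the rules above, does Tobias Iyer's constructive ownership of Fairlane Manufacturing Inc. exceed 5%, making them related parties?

Yes

By spousal attribution (R3), Tobias Iyer is treated as also owning Mina Esposito's interest in Copperline Services GmbH, giving 50% + 40% = 90%.
By spousal attribution (R3), Tobias Iyer is treated as owning Mina Esposito's 34% interest in Fairlane Manufacturing Inc.
Chain via Copperline Services GmbH → Clearview Group plc → Crosswind Ventures LLC (R2): 90% × 50% × 10% × 40% = 1.8% of Fairlane Manufacturing Inc.
Direct interest in Fairlane Manufacturing Inc: 34%.
Aggregating (R1): 1.8% + 34% = 35.8%.
35.8% exceeds the 5% threshold, so Tobias is a related party to Fairlane Manufacturing Inc.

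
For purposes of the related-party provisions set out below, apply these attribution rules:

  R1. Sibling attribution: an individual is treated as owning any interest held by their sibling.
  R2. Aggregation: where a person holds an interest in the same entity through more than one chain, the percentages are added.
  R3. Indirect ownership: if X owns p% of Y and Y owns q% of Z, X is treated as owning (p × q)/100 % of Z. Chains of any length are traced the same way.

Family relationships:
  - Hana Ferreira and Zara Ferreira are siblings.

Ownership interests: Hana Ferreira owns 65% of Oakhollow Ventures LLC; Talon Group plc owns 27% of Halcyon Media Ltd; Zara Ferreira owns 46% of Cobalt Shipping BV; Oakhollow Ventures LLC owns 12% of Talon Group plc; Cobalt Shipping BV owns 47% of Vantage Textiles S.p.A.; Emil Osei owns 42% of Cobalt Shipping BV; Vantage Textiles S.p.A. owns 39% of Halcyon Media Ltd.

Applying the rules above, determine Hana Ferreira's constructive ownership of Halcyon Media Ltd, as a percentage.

10.5378%

By sibling attribution (R1), Hana Ferreira is treated as owning Zara Ferreira's 46% interest in Cobalt Shipping BV.
Chain via Oakhollow Ventures LLC → Talon Group plc (R3): 65% × 12% × 27% = 2.106% of Halcyon Media Ltd.
Chain via Cobalt Shipping BV → Vantage Textiles S.p.A. (R3): 46% × 47% × 39% = 8.4318% of Halcyon Media Ltd.
Aggregating (R2): 2.106% + 8.4318% = 10.5378%.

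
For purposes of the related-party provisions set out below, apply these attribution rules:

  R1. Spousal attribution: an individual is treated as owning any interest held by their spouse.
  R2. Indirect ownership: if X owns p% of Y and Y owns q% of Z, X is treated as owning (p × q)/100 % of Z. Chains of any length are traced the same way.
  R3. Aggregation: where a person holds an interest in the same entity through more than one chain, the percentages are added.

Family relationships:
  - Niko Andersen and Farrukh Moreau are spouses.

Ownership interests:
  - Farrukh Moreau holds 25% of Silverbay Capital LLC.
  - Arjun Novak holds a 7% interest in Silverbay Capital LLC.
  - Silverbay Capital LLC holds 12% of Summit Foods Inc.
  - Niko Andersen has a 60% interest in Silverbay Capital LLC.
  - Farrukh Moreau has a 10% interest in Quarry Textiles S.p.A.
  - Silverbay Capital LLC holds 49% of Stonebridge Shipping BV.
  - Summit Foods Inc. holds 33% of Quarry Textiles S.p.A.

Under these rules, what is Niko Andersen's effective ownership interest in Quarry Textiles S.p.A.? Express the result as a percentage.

13.366%

By spousal attribution (R1), Niko Andersen is treated as also owning Farrukh Moreau's interest in Silverbay Capital LLC, giving 60% + 25% = 85%.
By spousal attribution (R1), Niko Andersen is treated as owning Farrukh Moreau's 10% interest in Quarry Textiles S.p.A.
Chain via Silverbay Capital LLC → Summit Foods Inc. (R2): 85% × 12% × 33% = 3.366% of Quarry Textiles S.p.A.
Direct interest in Quarry Textiles S.p.A: 10%.
Aggregating (R3): 3.366% + 10% = 13.366%.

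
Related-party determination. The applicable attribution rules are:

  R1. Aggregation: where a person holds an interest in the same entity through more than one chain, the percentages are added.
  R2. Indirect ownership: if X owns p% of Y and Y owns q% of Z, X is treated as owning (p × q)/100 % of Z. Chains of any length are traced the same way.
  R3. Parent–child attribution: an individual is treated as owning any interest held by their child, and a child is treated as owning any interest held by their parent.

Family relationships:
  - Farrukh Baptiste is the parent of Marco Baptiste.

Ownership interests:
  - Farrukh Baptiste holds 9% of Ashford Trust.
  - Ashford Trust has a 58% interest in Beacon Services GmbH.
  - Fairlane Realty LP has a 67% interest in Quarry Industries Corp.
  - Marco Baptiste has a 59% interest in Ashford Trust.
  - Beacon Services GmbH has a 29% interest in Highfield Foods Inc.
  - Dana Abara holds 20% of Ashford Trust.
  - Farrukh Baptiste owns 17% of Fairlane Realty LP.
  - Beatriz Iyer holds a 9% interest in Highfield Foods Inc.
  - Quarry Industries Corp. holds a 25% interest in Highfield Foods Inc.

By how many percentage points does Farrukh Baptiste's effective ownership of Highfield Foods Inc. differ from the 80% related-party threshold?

65.7149

By parent–child attribution (R3), Farrukh Baptiste is treated as also owning Marco Baptiste's interest in Ashford Trust, giving 9% + 59% = 68%.
Chain via Fairlane Realty LP → Quarry Industries Corp. (R2): 17% × 67% × 25% = 2.8475% of Highfield Foods Inc.
Chain via Ashford Trust → Beacon Services GmbH (R2): 68% × 58% × 29% = 11.4376% of Highfield Foods Inc.
Aggregating (R1): 2.8475% + 11.4376% = 14.2851%.
14.2851% falls short of the 80% threshold by 65.7149 percentage points.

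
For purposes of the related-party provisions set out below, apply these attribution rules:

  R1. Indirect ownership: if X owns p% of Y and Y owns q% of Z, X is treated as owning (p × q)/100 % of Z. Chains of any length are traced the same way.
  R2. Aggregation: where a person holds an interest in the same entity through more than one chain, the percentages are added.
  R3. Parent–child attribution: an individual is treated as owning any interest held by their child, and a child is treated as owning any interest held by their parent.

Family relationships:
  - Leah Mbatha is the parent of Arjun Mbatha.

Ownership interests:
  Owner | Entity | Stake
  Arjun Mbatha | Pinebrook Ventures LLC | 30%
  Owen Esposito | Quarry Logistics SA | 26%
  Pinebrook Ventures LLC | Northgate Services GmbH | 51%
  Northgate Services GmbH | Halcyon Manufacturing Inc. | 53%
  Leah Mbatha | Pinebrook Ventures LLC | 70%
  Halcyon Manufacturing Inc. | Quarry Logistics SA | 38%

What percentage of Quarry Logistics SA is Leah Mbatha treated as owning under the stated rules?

By parent–child attribution (R3), Leah Mbatha is treated as also owning Arjun Mbatha's interest in Pinebrook Ventures LLC, giving 70% + 30% = 100%.
Chain via Pinebrook Ventures LLC → Northgate Services GmbH → Halcyon Manufacturing Inc. (R1): 100% × 51% × 53% × 38% = 10.2714% of Quarry Logistics SA.

10.2714%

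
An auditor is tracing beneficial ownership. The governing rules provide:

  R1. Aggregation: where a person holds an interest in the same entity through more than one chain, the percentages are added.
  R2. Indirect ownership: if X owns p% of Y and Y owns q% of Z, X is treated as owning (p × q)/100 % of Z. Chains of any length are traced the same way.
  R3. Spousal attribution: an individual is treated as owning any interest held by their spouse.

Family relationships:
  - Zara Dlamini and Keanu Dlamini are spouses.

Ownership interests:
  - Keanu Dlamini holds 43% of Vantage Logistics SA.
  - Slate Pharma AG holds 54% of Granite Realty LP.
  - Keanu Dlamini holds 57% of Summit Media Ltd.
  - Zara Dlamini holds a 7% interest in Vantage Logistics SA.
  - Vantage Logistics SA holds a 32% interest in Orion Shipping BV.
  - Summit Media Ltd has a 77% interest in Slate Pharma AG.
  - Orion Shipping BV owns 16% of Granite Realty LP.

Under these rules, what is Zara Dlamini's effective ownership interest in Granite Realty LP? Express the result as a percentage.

By spousal attribution (R3), Zara Dlamini is treated as also owning Keanu Dlamini's interest in Vantage Logistics SA, giving 7% + 43% = 50%.
By spousal attribution (R3), Zara Dlamini is treated as owning Keanu Dlamini's 57% interest in Summit Media Ltd.
Chain via Vantage Logistics SA → Orion Shipping BV (R2): 50% × 32% × 16% = 2.56% of Granite Realty LP.
Chain via Summit Media Ltd → Slate Pharma AG (R2): 57% × 77% × 54% = 23.7006% of Granite Realty LP.
Aggregating (R1): 2.56% + 23.7006% = 26.2606%.

26.2606%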